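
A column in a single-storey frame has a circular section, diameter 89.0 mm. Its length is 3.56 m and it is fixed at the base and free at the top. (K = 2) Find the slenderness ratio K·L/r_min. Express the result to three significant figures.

λ ≈ 320

For a solid circle r = d/4 = 89.0/4 = 22.25 mm
L_e = K·L = 2 × 3.56 m = 7.120 m = 7120.0 mm
λ = L_e / r_min = 7120.0 / 22.25 = 320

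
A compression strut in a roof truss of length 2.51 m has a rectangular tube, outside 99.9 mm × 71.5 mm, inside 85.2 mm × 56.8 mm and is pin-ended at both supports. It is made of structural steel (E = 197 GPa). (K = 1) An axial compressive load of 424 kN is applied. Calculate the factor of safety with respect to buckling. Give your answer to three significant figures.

Weak-axis I_min = (h_o·b_o³ − h_i·b_i³)/12 with b_o = 71.5, b_i = 56.80 mm (shorter outer/inner sides).
I_min = (99.9×71.5³ − 85.20×56.80³)/12 = 1.742×10^6 mm⁴
I = 1.742×10^6 mm⁴ = 1.742×10^-6 m⁴
Effective length L_e = K·L = 1 × 2.51 = 2.510 m
P_cr = π²EI / L_e² = π² × 197×10⁹ × 1.742×10^-6 / 2.510² = 5.376×10^5 N
Factor of safety n = P_cr / P = 537.59 / 424 = 1.27

n ≈ 1.27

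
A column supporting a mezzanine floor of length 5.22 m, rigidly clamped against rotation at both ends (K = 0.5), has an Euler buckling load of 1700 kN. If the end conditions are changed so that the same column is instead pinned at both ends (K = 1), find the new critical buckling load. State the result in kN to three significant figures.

P_cr ≈ 425 kN

P_cr ∝ 1/K², so P_cr,new = P_cr,old × (K_old/K_new)² = 1700 × (0.5/1)²
= 1700 × 0.2500 = 425 kN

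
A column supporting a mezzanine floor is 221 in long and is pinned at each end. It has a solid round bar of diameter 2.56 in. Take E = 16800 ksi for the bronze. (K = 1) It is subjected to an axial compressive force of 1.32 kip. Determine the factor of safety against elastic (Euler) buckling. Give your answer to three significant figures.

I = πd⁴/64 = π×2.56⁴/64 = 2.108 in⁴
Effective length L_e = K·L = 1 × 221 = 221.0 in
P_cr = π²EI / L_e² = π² × 16800×10³ × 2.108 / 221.0² = 7.157×10^3 lb
Factor of safety n = P_cr / P = 7.1574 / 1.32 = 5.42

n ≈ 5.42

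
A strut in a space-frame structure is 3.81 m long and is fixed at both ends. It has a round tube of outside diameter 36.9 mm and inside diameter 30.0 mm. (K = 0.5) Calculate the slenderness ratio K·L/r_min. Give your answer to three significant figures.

d_o = 36.9 mm, d_i = 30.0 mm
I = π(d_o⁴ − d_i⁴)/64 = π(36.9⁴ − 30.00⁴)/64 = 5.125×10^4 mm⁴
A = 362.5 mm²;  r_min = √(I/A) = √(5.125×10^4/362.5) = 11.89 mm
L_e = K·L = 0.5 × 3.81 m = 1.905 m = 1905.0 mm
λ = L_e / r_min = 1905.0 / 11.89 = 160

λ ≈ 160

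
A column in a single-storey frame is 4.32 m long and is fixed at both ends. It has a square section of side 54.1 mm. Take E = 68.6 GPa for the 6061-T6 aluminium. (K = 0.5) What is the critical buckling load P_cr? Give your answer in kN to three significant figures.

I = a⁴/12 = 54.1⁴/12 = 7.139×10^5 mm⁴
I = 7.139×10^5 mm⁴ = 7.139×10^-7 m⁴
Effective length L_e = K·L = 0.5 × 4.32 = 2.160 m
P_cr = π²EI / L_e² = π² × 68.6×10⁹ × 7.139×10^-7 / 2.160² = 1.036×10^5 N

P_cr ≈ 104 kN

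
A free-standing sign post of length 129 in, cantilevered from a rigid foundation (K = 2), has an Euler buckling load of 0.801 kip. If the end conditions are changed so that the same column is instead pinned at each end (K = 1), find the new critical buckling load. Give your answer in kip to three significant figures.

P_cr ≈ 3.20 kip

P_cr ∝ 1/K², so P_cr,new = P_cr,old × (K_old/K_new)² = 0.801 × (2/1)²
= 0.801 × 4.000 = 3.20 kip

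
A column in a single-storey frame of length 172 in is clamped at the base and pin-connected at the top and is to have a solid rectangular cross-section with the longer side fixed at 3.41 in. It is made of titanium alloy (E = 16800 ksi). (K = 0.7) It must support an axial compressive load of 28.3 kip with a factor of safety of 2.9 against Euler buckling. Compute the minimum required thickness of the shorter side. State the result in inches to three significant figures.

b ≈ 2.93 in

Required P_cr = n·P = 2.9 × 28.3 = 82.07 kip
L_e = K·L = 0.7 × 172 = 120.4 in
Required I = P_cr·L_e²/(π²E) = 8.207×10^4 × 120.4² / (π² × 1.68×10^7) = 7.175 in⁴
Rectangle, weak axis: I_min = h·b³/12 with h = 3.41 in fixed  ⇒  b = (12I/h)^(1/3) = 2.93 in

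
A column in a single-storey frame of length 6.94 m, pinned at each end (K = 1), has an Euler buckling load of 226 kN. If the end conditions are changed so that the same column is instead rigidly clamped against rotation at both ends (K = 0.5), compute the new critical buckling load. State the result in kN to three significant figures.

P_cr ≈ 904 kN

P_cr ∝ 1/K², so P_cr,new = P_cr,old × (K_old/K_new)² = 226 × (1/0.5)²
= 226 × 4.000 = 904 kN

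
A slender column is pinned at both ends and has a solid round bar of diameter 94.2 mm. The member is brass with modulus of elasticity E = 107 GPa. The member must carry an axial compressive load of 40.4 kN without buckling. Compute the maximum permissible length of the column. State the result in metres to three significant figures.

I = πd⁴/64 = π×94.2⁴/64 = 3.865×10^6 mm⁴
I = 3.865×10^-6 m⁴
At the buckling limit P_cr = P = 4.040×10^4 N
From P_cr = π²EI/(K·L)²:  L = (1/K)·√(π²EI/P_cr) = (1/1)·√(π²×1.07×10^11×3.865×10^-6/4.040×10^4)
L = 10.1 m

L_max ≈ 10.1 m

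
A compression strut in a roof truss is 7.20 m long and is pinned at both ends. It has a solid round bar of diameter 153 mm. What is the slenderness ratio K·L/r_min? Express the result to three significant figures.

λ ≈ 188

For a solid circle r = d/4 = 153/4 = 38.25 mm
L_e = K·L = 1 × 7.20 m = 7.200 m = 7200.0 mm
λ = L_e / r_min = 7200.0 / 38.25 = 188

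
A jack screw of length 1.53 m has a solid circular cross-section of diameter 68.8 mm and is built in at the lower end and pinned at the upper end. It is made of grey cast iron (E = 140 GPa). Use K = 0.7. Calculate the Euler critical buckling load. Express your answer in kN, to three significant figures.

I = πd⁴/64 = π×68.8⁴/64 = 1.100×10^6 mm⁴
I = 1.100×10^6 mm⁴ = 1.100×10^-6 m⁴
Effective length L_e = K·L = 0.7 × 1.53 = 1.071 m
P_cr = π²EI / L_e² = π² × 140×10⁹ × 1.100×10^-6 / 1.071² = 1.325×10^6 N

P_cr ≈ 1320 kN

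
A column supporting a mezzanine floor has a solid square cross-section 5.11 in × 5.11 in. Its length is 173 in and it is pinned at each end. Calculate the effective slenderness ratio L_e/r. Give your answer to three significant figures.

For a square r = a/√12 = 5.11/√12 = 1.475 in
L_e = K·L = 1 × 173 = 173.0 in
λ = L_e / r_min = 173.00 / 1.475 = 117

λ ≈ 117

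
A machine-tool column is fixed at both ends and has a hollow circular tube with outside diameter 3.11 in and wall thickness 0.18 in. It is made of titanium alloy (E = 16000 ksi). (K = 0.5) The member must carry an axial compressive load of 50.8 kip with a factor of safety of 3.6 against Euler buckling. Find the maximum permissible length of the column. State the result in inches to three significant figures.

L_max ≈ 78.5 in

Inner diameter d_i = 3.11 − 2×0.18 = 2.750 in
I = π(d_o⁴ − d_i⁴)/64 = π(3.11⁴ − 2.750⁴)/64 = 1.785 in⁴
Required critical load P_cr = n·P = 3.6 × 50.8 = 182.9 kip = 1.829×10^5 lb
From P_cr = π²EI/(K·L)²:  L = (1/K)·√(π²EI/P_cr) = (1/0.5)·√(π²×1.60×10^7×1.785/1.829×10^5)
L = 78.5 in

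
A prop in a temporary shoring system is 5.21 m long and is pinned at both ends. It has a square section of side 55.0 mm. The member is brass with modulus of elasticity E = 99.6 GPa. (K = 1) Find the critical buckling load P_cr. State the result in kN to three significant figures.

P_cr ≈ 27.6 kN

I = a⁴/12 = 55.0⁴/12 = 7.626×10^5 mm⁴
I = 7.626×10^5 mm⁴ = 7.626×10^-7 m⁴
Effective length L_e = K·L = 1 × 5.21 = 5.210 m
P_cr = π²EI / L_e² = π² × 99.6×10⁹ × 7.626×10^-7 / 5.210² = 2.762×10^4 N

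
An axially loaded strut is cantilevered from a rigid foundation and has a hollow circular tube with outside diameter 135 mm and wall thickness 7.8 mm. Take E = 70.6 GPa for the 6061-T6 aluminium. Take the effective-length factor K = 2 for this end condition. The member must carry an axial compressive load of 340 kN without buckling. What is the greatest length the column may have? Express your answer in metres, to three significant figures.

Inner diameter d_i = 135 − 2×7.8 = 119.4 mm
I = π(d_o⁴ − d_i⁴)/64 = π(135⁴ − 119.4⁴)/64 = 6.328×10^6 mm⁴
I = 6.328×10^-6 m⁴
At the buckling limit P_cr = P = 3.400×10^5 N
From P_cr = π²EI/(K·L)²:  L = (1/K)·√(π²EI/P_cr) = (1/2)·√(π²×7.06×10^10×6.328×10^-6/3.400×10^5)
L = 1.80 m

L_max ≈ 1.80 m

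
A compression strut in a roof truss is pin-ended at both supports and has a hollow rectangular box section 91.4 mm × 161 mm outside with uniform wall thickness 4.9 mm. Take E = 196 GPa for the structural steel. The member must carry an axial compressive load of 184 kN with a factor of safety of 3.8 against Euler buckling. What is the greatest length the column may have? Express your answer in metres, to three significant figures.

L_max ≈ 3.07 m

Inner dimensions: h_i = 161 − 2×4.9 = 151.2 mm, b_i = 91.4 − 2×4.9 = 81.60 mm
Weak-axis I_min = (h_o·b_o³ − h_i·b_i³)/12 with b_o = 91.4, b_i = 81.60 mm (shorter outer/inner sides).
I_min = (161×91.4³ − 151.2×81.60³)/12 = 3.398×10^6 mm⁴
I = 3.398×10^-6 m⁴
Required critical load P_cr = n·P = 3.8 × 184 = 699.2 kN = 6.992×10^5 N
From P_cr = π²EI/(K·L)²:  L = (1/K)·√(π²EI/P_cr) = (1/1)·√(π²×1.96×10^11×3.398×10^-6/6.992×10^5)
L = 3.07 m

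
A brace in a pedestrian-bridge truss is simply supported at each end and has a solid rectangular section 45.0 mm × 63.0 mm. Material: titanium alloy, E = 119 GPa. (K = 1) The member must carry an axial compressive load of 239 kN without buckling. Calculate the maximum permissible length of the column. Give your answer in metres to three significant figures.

L_max ≈ 1.53 m

Buckling occurs about the weak axis: I_min = h·b³/12 with b = 45.0 mm (the shorter side).
I_min = 63.0×45.0³/12 = 4.784×10^5 mm⁴
I = 4.784×10^-7 m⁴
At the buckling limit P_cr = P = 2.390×10^5 N
From P_cr = π²EI/(K·L)²:  L = (1/K)·√(π²EI/P_cr) = (1/1)·√(π²×1.19×10^11×4.784×10^-7/2.390×10^5)
L = 1.53 m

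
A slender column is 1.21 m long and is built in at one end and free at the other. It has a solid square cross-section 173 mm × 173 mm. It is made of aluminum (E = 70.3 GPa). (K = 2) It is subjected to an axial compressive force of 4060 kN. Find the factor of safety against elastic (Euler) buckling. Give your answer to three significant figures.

I = a⁴/12 = 173⁴/12 = 7.465×10^7 mm⁴
I = 7.465×10^7 mm⁴ = 7.465×10^-5 m⁴
Effective length L_e = K·L = 2 × 1.21 = 2.420 m
P_cr = π²EI / L_e² = π² × 70.3×10⁹ × 7.465×10^-5 / 2.420² = 8.844×10^6 N
Factor of safety n = P_cr / P = 8843.6 / 4060 = 2.18

n ≈ 2.18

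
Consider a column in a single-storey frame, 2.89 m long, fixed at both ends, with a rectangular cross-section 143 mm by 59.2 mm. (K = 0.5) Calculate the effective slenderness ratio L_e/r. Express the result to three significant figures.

λ ≈ 84.6

Buckling occurs about the weak axis: I_min = h·b³/12 with b = 59.2 mm (the shorter side).
I_min = 143×59.2³/12 = 2.472×10^6 mm⁴
A = 8.466×10^3 mm²;  r_min = √(I/A) = √(2.472×10^6/8.466×10^3) = 17.09 mm
L_e = K·L = 0.5 × 2.89 m = 1.445 m = 1445.0 mm
λ = L_e / r_min = 1445.0 / 17.09 = 84.6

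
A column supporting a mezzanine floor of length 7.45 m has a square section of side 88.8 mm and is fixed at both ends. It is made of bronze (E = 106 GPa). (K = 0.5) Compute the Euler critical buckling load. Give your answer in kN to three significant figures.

I = a⁴/12 = 88.8⁴/12 = 5.182×10^6 mm⁴
I = 5.182×10^6 mm⁴ = 5.182×10^-6 m⁴
Effective length L_e = K·L = 0.5 × 7.45 = 3.725 m
P_cr = π²EI / L_e² = π² × 106×10⁹ × 5.182×10^-6 / 3.725² = 3.907×10^5 N

P_cr ≈ 391 kN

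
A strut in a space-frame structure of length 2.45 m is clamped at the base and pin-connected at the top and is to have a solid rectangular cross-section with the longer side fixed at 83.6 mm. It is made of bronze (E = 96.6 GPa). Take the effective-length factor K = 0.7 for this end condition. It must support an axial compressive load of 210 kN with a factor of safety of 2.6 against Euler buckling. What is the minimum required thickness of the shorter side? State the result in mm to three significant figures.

Required P_cr = n·P = 2.6 × 210 = 546.0 kN
L_e = K·L = 0.7 × 2.45 = 1.715 m
Required I = P_cr·L_e²/(π²E) = 5.460×10^5 × 1.715² / (π² × 9.66×10^10) = 1.684×10^-6 m⁴
I_req = 1.684×10^6 mm⁴
Rectangle, weak axis: I_min = h·b³/12 with h = 83.6 mm fixed  ⇒  b = (12I/h)^(1/3) = 62.3 mm

b ≈ 62.3 mm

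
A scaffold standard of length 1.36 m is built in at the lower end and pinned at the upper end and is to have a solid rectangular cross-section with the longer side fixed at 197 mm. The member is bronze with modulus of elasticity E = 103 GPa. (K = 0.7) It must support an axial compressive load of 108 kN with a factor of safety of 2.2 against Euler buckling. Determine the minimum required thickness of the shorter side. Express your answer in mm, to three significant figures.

b ≈ 23.5 mm

Required P_cr = n·P = 2.2 × 108 = 237.6 kN
L_e = K·L = 0.7 × 1.36 = 0.9520 m
Required I = P_cr·L_e²/(π²E) = 2.376×10^5 × 0.9520² / (π² × 1.03×10^11) = 2.118×10^-7 m⁴
I_req = 2.118×10^5 mm⁴
Rectangle, weak axis: I_min = h·b³/12 with h = 197 mm fixed  ⇒  b = (12I/h)^(1/3) = 23.5 mm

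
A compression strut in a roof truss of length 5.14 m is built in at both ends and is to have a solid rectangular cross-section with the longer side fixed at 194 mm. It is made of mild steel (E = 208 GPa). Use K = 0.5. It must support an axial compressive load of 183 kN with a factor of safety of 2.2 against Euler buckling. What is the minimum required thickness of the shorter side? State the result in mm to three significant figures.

b ≈ 43.1 mm

Required P_cr = n·P = 2.2 × 183 = 402.6 kN
L_e = K·L = 0.5 × 5.14 = 2.570 m
Required I = P_cr·L_e²/(π²E) = 4.026×10^5 × 2.570² / (π² × 2.08×10^11) = 1.295×10^-6 m⁴
I_req = 1.295×10^6 mm⁴
Rectangle, weak axis: I_min = h·b³/12 with h = 194 mm fixed  ⇒  b = (12I/h)^(1/3) = 43.1 mm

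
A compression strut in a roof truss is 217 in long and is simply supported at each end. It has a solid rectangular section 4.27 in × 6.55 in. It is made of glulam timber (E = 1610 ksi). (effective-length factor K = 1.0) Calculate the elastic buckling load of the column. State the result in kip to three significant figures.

P_cr ≈ 14.3 kip

Buckling occurs about the weak axis: I_min = h·b³/12 with b = 4.27 in (the shorter side).
I_min = 6.55×4.27³/12 = 42.50 in⁴
Effective length L_e = K·L = 1 × 217 = 217.0 in
P_cr = π²EI / L_e² = π² × 1610×10³ × 42.50 / 217.0² = 1.434×10^4 lb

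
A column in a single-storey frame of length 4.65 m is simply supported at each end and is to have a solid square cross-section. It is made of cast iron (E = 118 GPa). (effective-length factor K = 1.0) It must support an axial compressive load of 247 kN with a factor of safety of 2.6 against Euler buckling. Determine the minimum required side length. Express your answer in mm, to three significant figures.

Required P_cr = n·P = 2.6 × 247 = 642.2 kN
L_e = K·L = 1 × 4.65 = 4.650 m
Required I = P_cr·L_e²/(π²E) = 6.422×10^5 × 4.650² / (π² × 1.18×10^11) = 1.192×10^-5 m⁴
I_req = 1.192×10^7 mm⁴
Solid square: I = a⁴/12  ⇒  a = (12I)^(1/4) = (12×1.192×10^7)^(1/4) = 109 mm

a ≈ 109 mm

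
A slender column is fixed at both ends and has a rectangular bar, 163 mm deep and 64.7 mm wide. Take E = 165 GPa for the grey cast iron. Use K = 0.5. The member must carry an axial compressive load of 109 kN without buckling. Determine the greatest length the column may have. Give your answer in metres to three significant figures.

Buckling occurs about the weak axis: I_min = h·b³/12 with b = 64.7 mm (the shorter side).
I_min = 163×64.7³/12 = 3.679×10^6 mm⁴
I = 3.679×10^-6 m⁴
At the buckling limit P_cr = P = 1.090×10^5 N
From P_cr = π²EI/(K·L)²:  L = (1/K)·√(π²EI/P_cr) = (1/0.5)·√(π²×1.65×10^11×3.679×10^-6/1.090×10^5)
L = 14.8 m

L_max ≈ 14.8 m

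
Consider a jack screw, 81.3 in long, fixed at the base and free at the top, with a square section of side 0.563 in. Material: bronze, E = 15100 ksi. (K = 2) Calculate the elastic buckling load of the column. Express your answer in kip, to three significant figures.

I = a⁴/12 = 0.563⁴/12 = 8.372×10^-3 in⁴
Effective length L_e = K·L = 2 × 81.3 = 162.6 in
P_cr = π²EI / L_e² = π² × 15100×10³ × 8.372×10^-3 / 162.6² = 47.19 lb

P_cr ≈ 0.0472 kip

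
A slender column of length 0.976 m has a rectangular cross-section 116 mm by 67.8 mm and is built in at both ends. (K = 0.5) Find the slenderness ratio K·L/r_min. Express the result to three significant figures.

Buckling occurs about the weak axis: I_min = h·b³/12 with b = 67.8 mm (the shorter side).
I_min = 116×67.8³/12 = 3.013×10^6 mm⁴
A = 7.865×10^3 mm²;  r_min = √(I/A) = √(3.013×10^6/7.865×10^3) = 19.57 mm
L_e = K·L = 0.5 × 0.976 m = 0.4880 m = 488.00 mm
λ = L_e / r_min = 488.00 / 19.57 = 24.9

λ ≈ 24.9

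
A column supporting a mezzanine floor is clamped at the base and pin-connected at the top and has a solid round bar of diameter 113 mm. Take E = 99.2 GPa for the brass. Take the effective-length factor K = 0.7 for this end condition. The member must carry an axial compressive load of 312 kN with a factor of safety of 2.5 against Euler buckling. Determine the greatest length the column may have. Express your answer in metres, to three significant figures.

I = πd⁴/64 = π×113⁴/64 = 8.004×10^6 mm⁴
I = 8.004×10^-6 m⁴
Required critical load P_cr = n·P = 2.5 × 312 = 780.0 kN = 7.800×10^5 N
From P_cr = π²EI/(K·L)²:  L = (1/K)·√(π²EI/P_cr) = (1/0.7)·√(π²×9.92×10^10×8.004×10^-6/7.800×10^5)
L = 4.53 m

L_max ≈ 4.53 m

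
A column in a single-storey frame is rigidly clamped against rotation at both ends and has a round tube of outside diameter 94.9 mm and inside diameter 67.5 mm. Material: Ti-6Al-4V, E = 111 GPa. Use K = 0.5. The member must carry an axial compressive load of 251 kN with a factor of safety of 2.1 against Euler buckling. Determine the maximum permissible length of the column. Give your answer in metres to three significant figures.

L_max ≈ 4.96 m

d_o = 94.9 mm, d_i = 67.5 mm
I = π(d_o⁴ − d_i⁴)/64 = π(94.9⁴ − 67.50⁴)/64 = 2.962×10^6 mm⁴
I = 2.962×10^-6 m⁴
Required critical load P_cr = n·P = 2.1 × 251 = 527.1 kN = 5.271×10^5 N
From P_cr = π²EI/(K·L)²:  L = (1/K)·√(π²EI/P_cr) = (1/0.5)·√(π²×1.11×10^11×2.962×10^-6/5.271×10^5)
L = 4.96 m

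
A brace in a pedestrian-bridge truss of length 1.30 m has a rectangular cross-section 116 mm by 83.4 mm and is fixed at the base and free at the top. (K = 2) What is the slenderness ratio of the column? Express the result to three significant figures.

λ ≈ 108

Buckling occurs about the weak axis: I_min = h·b³/12 with b = 83.4 mm (the shorter side).
I_min = 116×83.4³/12 = 5.608×10^6 mm⁴
A = 9.674×10^3 mm²;  r_min = √(I/A) = √(5.608×10^6/9.674×10^3) = 24.08 mm
L_e = K·L = 2 × 1.30 m = 2.600 m = 2600.0 mm
λ = L_e / r_min = 2600.0 / 24.08 = 108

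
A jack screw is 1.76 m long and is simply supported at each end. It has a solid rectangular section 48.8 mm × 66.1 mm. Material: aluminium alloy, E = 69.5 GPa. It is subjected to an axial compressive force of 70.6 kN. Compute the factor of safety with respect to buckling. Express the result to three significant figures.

n ≈ 2.01

Buckling occurs about the weak axis: I_min = h·b³/12 with b = 48.8 mm (the shorter side).
I_min = 66.1×48.8³/12 = 6.401×10^5 mm⁴
I = 6.401×10^5 mm⁴ = 6.401×10^-7 m⁴
Effective length L_e = K·L = 1 × 1.76 = 1.760 m
P_cr = π²EI / L_e² = π² × 69.5×10⁹ × 6.401×10^-7 / 1.760² = 1.418×10^5 N
Factor of safety n = P_cr / P = 141.76 / 70.6 = 2.01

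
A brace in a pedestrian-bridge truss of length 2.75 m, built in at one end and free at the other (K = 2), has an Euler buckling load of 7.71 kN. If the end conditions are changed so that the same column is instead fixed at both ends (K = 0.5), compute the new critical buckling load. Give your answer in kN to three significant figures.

P_cr ∝ 1/K², so P_cr,new = P_cr,old × (K_old/K_new)² = 7.71 × (2/0.5)²
= 7.71 × 16.00 = 123 kN

P_cr ≈ 123 kN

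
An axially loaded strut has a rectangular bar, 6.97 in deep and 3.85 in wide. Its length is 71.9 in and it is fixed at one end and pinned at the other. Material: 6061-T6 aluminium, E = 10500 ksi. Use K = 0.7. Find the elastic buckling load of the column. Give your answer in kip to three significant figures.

Buckling occurs about the weak axis: I_min = h·b³/12 with b = 3.85 in (the shorter side).
I_min = 6.97×3.85³/12 = 33.15 in⁴
Effective length L_e = K·L = 0.7 × 71.9 = 50.33 in
P_cr = π²EI / L_e² = π² × 10500×10³ × 33.15 / 50.33² = 1.356×10^6 lb

P_cr ≈ 1360 kip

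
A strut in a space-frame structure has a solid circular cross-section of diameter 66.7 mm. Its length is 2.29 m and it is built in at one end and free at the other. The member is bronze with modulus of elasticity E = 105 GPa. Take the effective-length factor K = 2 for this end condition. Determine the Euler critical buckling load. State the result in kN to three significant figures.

I = πd⁴/64 = π×66.7⁴/64 = 9.716×10^5 mm⁴
I = 9.716×10^5 mm⁴ = 9.716×10^-7 m⁴
Effective length L_e = K·L = 2 × 2.29 = 4.580 m
P_cr = π²EI / L_e² = π² × 105×10⁹ × 9.716×10^-7 / 4.580² = 4.800×10^4 N

P_cr ≈ 48.0 kN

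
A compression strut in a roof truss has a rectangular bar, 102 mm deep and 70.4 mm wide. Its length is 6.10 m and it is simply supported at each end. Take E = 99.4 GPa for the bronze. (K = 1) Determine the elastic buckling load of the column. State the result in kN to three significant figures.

P_cr ≈ 78.2 kN

Buckling occurs about the weak axis: I_min = h·b³/12 with b = 70.4 mm (the shorter side).
I_min = 102×70.4³/12 = 2.966×10^6 mm⁴
I = 2.966×10^6 mm⁴ = 2.966×10^-6 m⁴
Effective length L_e = K·L = 1 × 6.10 = 6.100 m
P_cr = π²EI / L_e² = π² × 99.4×10⁹ × 2.966×10^-6 / 6.100² = 7.819×10^4 N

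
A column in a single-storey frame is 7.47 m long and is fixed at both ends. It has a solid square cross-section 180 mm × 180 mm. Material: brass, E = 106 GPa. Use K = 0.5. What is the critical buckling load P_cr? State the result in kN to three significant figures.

P_cr ≈ 6560 kN

I = a⁴/12 = 180⁴/12 = 8.748×10^7 mm⁴
I = 8.748×10^7 mm⁴ = 8.748×10^-5 m⁴
Effective length L_e = K·L = 0.5 × 7.47 = 3.735 m
P_cr = π²EI / L_e² = π² × 106×10⁹ × 8.748×10^-5 / 3.735² = 6.560×10^6 N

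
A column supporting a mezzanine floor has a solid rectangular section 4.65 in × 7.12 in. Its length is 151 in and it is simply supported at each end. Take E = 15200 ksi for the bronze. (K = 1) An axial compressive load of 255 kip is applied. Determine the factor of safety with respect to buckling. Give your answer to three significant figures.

Buckling occurs about the weak axis: I_min = h·b³/12 with b = 4.65 in (the shorter side).
I_min = 7.12×4.65³/12 = 59.66 in⁴
Effective length L_e = K·L = 1 × 151 = 151.0 in
P_cr = π²EI / L_e² = π² × 15200×10³ × 59.66 / 151.0² = 3.925×10^5 lb
Factor of safety n = P_cr / P = 392.51 / 255 = 1.54

n ≈ 1.54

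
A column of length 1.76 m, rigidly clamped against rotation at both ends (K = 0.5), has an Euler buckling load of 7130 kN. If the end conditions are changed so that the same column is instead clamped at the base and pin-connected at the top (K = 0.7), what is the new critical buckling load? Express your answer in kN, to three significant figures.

P_cr ∝ 1/K², so P_cr,new = P_cr,old × (K_old/K_new)² = 7130 × (0.5/0.7)²
= 7130 × 0.5102 = 3640 kN

P_cr ≈ 3640 kN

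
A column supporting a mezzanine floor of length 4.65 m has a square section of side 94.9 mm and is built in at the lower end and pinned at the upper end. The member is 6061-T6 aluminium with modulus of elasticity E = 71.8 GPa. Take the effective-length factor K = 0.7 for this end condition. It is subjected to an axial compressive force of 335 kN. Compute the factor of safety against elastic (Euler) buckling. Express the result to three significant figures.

n ≈ 1.35

I = a⁴/12 = 94.9⁴/12 = 6.759×10^6 mm⁴
I = 6.759×10^6 mm⁴ = 6.759×10^-6 m⁴
Effective length L_e = K·L = 0.7 × 4.65 = 3.255 m
P_cr = π²EI / L_e² = π² × 71.8×10⁹ × 6.759×10^-6 / 3.255² = 4.521×10^5 N
Factor of safety n = P_cr / P = 452.07 / 335 = 1.35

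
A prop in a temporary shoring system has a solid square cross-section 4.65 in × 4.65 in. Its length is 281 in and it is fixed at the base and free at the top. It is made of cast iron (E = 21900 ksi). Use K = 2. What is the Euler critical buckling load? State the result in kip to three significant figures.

P_cr ≈ 26.7 kip

I = a⁴/12 = 4.65⁴/12 = 38.96 in⁴
Effective length L_e = K·L = 2 × 281 = 562.0 in
P_cr = π²EI / L_e² = π² × 21900×10³ × 38.96 / 562.0² = 2.666×10^4 lb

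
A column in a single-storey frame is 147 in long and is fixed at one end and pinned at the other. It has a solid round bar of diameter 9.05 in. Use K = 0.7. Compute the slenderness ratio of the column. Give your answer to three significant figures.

For a solid circle r = d/4 = 9.05/4 = 2.262 in
L_e = K·L = 0.7 × 147 = 102.9 in
λ = L_e / r_min = 102.90 / 2.262 = 45.5

λ ≈ 45.5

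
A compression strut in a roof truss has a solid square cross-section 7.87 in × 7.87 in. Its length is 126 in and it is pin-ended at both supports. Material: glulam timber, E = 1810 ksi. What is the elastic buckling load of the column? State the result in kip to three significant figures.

P_cr ≈ 360 kip

I = a⁴/12 = 7.87⁴/12 = 319.7 in⁴
Effective length L_e = K·L = 1 × 126 = 126.0 in
P_cr = π²EI / L_e² = π² × 1810×10³ × 319.7 / 126.0² = 3.597×10^5 lb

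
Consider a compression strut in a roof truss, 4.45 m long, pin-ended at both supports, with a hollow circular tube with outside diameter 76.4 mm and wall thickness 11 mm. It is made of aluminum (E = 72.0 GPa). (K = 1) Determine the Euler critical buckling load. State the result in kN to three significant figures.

P_cr ≈ 44.6 kN

Inner diameter d_i = 76.4 − 2×11 = 54.40 mm
I = π(d_o⁴ − d_i⁴)/64 = π(76.4⁴ − 54.40⁴)/64 = 1.243×10^6 mm⁴
I = 1.243×10^6 mm⁴ = 1.243×10^-6 m⁴
Effective length L_e = K·L = 1 × 4.45 = 4.450 m
P_cr = π²EI / L_e² = π² × 72.0×10⁹ × 1.243×10^-6 / 4.450² = 4.459×10^4 N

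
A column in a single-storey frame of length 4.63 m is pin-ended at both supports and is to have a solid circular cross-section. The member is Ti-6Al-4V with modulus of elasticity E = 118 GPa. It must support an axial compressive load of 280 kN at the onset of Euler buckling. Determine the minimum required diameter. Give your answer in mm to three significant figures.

L_e = K·L = 1 × 4.63 = 4.630 m
Required I = P_cr·L_e²/(π²E) = 2.800×10^5 × 4.630² / (π² × 1.18×10^11) = 5.154×10^-6 m⁴
I_req = 5.154×10^6 mm⁴
Solid circle: I = πd⁴/64  ⇒  d = (64I/π)^(1/4) = (64×5.154×10^6/π)^(1/4) = 101 mm

d ≈ 101 mm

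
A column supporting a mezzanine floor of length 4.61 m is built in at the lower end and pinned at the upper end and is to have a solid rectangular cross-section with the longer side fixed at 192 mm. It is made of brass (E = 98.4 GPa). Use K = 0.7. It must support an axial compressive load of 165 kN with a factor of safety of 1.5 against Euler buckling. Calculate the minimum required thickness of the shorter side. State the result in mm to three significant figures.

Required P_cr = n·P = 1.5 × 165 = 247.5 kN
L_e = K·L = 0.7 × 4.61 = 3.227 m
Required I = P_cr·L_e²/(π²E) = 2.475×10^5 × 3.227² / (π² × 9.84×10^10) = 2.654×10^-6 m⁴
I_req = 2.654×10^6 mm⁴
Rectangle, weak axis: I_min = h·b³/12 with h = 192 mm fixed  ⇒  b = (12I/h)^(1/3) = 54.9 mm

b ≈ 54.9 mm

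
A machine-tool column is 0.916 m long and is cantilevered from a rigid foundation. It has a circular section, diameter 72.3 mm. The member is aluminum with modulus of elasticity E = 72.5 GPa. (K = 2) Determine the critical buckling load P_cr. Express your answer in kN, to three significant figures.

I = πd⁴/64 = π×72.3⁴/64 = 1.341×10^6 mm⁴
I = 1.341×10^6 mm⁴ = 1.341×10^-6 m⁴
Effective length L_e = K·L = 2 × 0.916 = 1.832 m
P_cr = π²EI / L_e² = π² × 72.5×10⁹ × 1.341×10^-6 / 1.832² = 2.860×10^5 N

P_cr ≈ 286 kN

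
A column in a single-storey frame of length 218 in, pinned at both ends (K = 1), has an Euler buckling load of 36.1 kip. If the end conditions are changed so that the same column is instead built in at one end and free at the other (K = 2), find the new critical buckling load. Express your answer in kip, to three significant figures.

P_cr ≈ 9.02 kip

P_cr ∝ 1/K², so P_cr,new = P_cr,old × (K_old/K_new)² = 36.1 × (1/2)²
= 36.1 × 0.2500 = 9.02 kip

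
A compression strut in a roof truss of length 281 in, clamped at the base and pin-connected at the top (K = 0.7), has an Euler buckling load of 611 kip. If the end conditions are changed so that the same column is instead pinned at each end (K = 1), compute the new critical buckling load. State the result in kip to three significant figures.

P_cr ∝ 1/K², so P_cr,new = P_cr,old × (K_old/K_new)² = 611 × (0.7/1)²
= 611 × 0.4900 = 299 kip

P_cr ≈ 299 kip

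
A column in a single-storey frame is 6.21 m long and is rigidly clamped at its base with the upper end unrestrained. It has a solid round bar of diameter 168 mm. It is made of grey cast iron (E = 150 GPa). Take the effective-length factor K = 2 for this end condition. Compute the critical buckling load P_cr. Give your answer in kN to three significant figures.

I = πd⁴/64 = π×168⁴/64 = 3.910×10^7 mm⁴
I = 3.910×10^7 mm⁴ = 3.910×10^-5 m⁴
Effective length L_e = K·L = 2 × 6.21 = 12.42 m
P_cr = π²EI / L_e² = π² × 150×10⁹ × 3.910×10^-5 / 12.42² = 3.753×10^5 N

P_cr ≈ 375 kN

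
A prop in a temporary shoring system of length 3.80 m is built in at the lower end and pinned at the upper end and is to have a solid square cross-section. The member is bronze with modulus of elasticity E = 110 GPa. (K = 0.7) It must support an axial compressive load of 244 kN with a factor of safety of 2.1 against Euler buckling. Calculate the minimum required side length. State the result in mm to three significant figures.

a ≈ 79.6 mm

Required P_cr = n·P = 2.1 × 244 = 512.4 kN
L_e = K·L = 0.7 × 3.80 = 2.660 m
Required I = P_cr·L_e²/(π²E) = 5.124×10^5 × 2.660² / (π² × 1.10×10^11) = 3.339×10^-6 m⁴
I_req = 3.339×10^6 mm⁴
Solid square: I = a⁴/12  ⇒  a = (12I)^(1/4) = (12×3.339×10^6)^(1/4) = 79.6 mm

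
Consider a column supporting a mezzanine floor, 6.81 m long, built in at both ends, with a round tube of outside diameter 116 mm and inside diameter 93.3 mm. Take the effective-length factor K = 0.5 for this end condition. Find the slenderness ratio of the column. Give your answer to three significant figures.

d_o = 116 mm, d_i = 93.3 mm
I = π(d_o⁴ − d_i⁴)/64 = π(116⁴ − 93.30⁴)/64 = 5.168×10^6 mm⁴
A = 3.732×10^3 mm²;  r_min = √(I/A) = √(5.168×10^6/3.732×10^3) = 37.22 mm
L_e = K·L = 0.5 × 6.81 m = 3.405 m = 3405.0 mm
λ = L_e / r_min = 3405.0 / 37.22 = 91.5

λ ≈ 91.5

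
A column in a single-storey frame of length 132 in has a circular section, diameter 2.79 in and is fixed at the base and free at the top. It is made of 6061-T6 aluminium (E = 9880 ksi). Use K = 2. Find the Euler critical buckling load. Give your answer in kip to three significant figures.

I = πd⁴/64 = π×2.79⁴/64 = 2.974 in⁴
Effective length L_e = K·L = 2 × 132 = 264.0 in
P_cr = π²EI / L_e² = π² × 9880×10³ × 2.974 / 264.0² = 4.161×10^3 lb

P_cr ≈ 4.16 kip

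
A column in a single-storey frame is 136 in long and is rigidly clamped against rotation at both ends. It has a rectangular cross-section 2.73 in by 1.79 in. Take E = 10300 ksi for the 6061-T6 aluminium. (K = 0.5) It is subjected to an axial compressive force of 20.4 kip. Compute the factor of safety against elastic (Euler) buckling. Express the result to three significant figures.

Buckling occurs about the weak axis: I_min = h·b³/12 with b = 1.79 in (the shorter side).
I_min = 2.73×1.79³/12 = 1.305 in⁴
Effective length L_e = K·L = 0.5 × 136 = 68.00 in
P_cr = π²EI / L_e² = π² × 10300×10³ × 1.305 / 68.00² = 2.869×10^4 lb
Factor of safety n = P_cr / P = 28.685 / 20.4 = 1.41

n ≈ 1.41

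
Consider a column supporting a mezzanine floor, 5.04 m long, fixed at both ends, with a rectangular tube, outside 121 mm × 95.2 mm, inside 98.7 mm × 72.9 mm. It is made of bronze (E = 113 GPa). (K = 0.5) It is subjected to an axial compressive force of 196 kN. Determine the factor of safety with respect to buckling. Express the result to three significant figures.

Weak-axis I_min = (h_o·b_o³ − h_i·b_i³)/12 with b_o = 95.2, b_i = 72.90 mm (shorter outer/inner sides).
I_min = (121×95.2³ − 98.70×72.90³)/12 = 5.513×10^6 mm⁴
I = 5.513×10^6 mm⁴ = 5.513×10^-6 m⁴
Effective length L_e = K·L = 0.5 × 5.04 = 2.520 m
P_cr = π²EI / L_e² = π² × 113×10⁹ × 5.513×10^-6 / 2.520² = 9.683×10^5 N
Factor of safety n = P_cr / P = 968.27 / 196 = 4.94

n ≈ 4.94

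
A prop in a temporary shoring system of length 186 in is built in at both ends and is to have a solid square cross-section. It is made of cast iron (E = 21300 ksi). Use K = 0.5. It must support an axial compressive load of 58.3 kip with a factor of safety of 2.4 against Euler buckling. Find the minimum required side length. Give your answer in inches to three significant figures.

a ≈ 2.88 in

Required P_cr = n·P = 2.4 × 58.3 = 139.9 kip
L_e = K·L = 0.5 × 186 = 93.00 in
Required I = P_cr·L_e²/(π²E) = 1.399×10^5 × 93.00² / (π² × 2.13×10^7) = 5.757 in⁴
Solid square: I = a⁴/12  ⇒  a = (12I)^(1/4) = (12×5.757)^(1/4) = 2.88 in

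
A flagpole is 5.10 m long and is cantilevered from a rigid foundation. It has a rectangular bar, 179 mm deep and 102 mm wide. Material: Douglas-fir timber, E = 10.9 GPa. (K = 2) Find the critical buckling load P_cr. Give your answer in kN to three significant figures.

Buckling occurs about the weak axis: I_min = h·b³/12 with b = 102 mm (the shorter side).
I_min = 179×102³/12 = 1.583×10^7 mm⁴
I = 1.583×10^7 mm⁴ = 1.583×10^-5 m⁴
Effective length L_e = K·L = 2 × 5.10 = 10.20 m
P_cr = π²EI / L_e² = π² × 10.9×10⁹ × 1.583×10^-5 / 10.20² = 1.637×10^4 N

P_cr ≈ 16.4 kN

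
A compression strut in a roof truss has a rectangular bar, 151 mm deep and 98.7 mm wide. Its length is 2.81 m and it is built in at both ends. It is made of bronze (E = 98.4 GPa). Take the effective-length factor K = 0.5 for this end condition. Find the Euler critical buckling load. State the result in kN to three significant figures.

P_cr ≈ 5950 kN

Buckling occurs about the weak axis: I_min = h·b³/12 with b = 98.7 mm (the shorter side).
I_min = 151×98.7³/12 = 1.210×10^7 mm⁴
I = 1.210×10^7 mm⁴ = 1.210×10^-5 m⁴
Effective length L_e = K·L = 0.5 × 2.81 = 1.405 m
P_cr = π²EI / L_e² = π² × 98.4×10⁹ × 1.210×10^-5 / 1.405² = 5.952×10^6 N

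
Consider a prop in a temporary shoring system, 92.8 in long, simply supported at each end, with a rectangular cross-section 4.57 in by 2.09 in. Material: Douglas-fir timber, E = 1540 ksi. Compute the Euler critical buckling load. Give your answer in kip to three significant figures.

P_cr ≈ 6.14 kip

Buckling occurs about the weak axis: I_min = h·b³/12 with b = 2.09 in (the shorter side).
I_min = 4.57×2.09³/12 = 3.477 in⁴
Effective length L_e = K·L = 1 × 92.8 = 92.80 in
P_cr = π²EI / L_e² = π² × 1540×10³ × 3.477 / 92.80² = 6.136×10^3 lb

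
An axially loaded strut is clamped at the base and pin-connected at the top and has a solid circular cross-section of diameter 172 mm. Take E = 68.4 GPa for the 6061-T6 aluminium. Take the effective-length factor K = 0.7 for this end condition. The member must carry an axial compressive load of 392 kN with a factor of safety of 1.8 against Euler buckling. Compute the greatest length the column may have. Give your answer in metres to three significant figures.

I = πd⁴/64 = π×172⁴/64 = 4.296×10^7 mm⁴
I = 4.296×10^-5 m⁴
Required critical load P_cr = n·P = 1.8 × 392 = 705.6 kN = 7.056×10^5 N
From P_cr = π²EI/(K·L)²:  L = (1/K)·√(π²EI/P_cr) = (1/0.7)·√(π²×6.84×10^10×4.296×10^-5/7.056×10^5)
L = 9.16 m

L_max ≈ 9.16 m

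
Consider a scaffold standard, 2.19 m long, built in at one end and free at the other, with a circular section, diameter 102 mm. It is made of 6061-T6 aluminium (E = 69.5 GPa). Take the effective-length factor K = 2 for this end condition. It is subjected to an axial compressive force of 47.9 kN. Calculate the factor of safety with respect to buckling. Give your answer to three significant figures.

I = πd⁴/64 = π×102⁴/64 = 5.313×10^6 mm⁴
I = 5.313×10^6 mm⁴ = 5.313×10^-6 m⁴
Effective length L_e = K·L = 2 × 2.19 = 4.380 m
P_cr = π²EI / L_e² = π² × 69.5×10⁹ × 5.313×10^-6 / 4.380² = 1.900×10^5 N
Factor of safety n = P_cr / P = 189.98 / 47.9 = 3.97

n ≈ 3.97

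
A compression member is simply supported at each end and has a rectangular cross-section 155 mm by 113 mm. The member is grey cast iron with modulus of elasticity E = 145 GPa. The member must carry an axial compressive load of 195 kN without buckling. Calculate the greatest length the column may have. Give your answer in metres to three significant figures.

L_max ≈ 11.7 m

Buckling occurs about the weak axis: I_min = h·b³/12 with b = 113 mm (the shorter side).
I_min = 155×113³/12 = 1.864×10^7 mm⁴
I = 1.864×10^-5 m⁴
At the buckling limit P_cr = P = 1.950×10^5 N
From P_cr = π²EI/(K·L)²:  L = (1/K)·√(π²EI/P_cr) = (1/1)·√(π²×1.45×10^11×1.864×10^-5/1.950×10^5)
L = 11.7 m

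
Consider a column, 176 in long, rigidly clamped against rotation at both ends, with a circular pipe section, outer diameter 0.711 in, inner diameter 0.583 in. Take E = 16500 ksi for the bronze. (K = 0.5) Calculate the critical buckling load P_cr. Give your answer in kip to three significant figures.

d_o = 0.711 in, d_i = 0.583 in
I = π(d_o⁴ − d_i⁴)/64 = π(0.711⁴ − 0.5830⁴)/64 = 6.874×10^-3 in⁴
Effective length L_e = K·L = 0.5 × 176 = 88.00 in
P_cr = π²EI / L_e² = π² × 16500×10³ × 6.874×10^-3 / 88.00² = 144.5 lb

P_cr ≈ 0.145 kip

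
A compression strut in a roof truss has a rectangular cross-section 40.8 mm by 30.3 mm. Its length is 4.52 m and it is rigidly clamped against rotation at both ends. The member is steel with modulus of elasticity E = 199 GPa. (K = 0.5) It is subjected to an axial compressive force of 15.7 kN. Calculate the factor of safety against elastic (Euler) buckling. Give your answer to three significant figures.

Buckling occurs about the weak axis: I_min = h·b³/12 with b = 30.3 mm (the shorter side).
I_min = 40.8×30.3³/12 = 9.458×10^4 mm⁴
I = 9.458×10^4 mm⁴ = 9.458×10^-8 m⁴
Effective length L_e = K·L = 0.5 × 4.52 = 2.260 m
P_cr = π²EI / L_e² = π² × 199×10⁹ × 9.458×10^-8 / 2.260² = 3.637×10^4 N
Factor of safety n = P_cr / P = 36.370 / 15.7 = 2.32

n ≈ 2.32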